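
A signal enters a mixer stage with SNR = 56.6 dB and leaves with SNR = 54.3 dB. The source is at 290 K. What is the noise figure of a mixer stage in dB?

NF (dB) = SNR_in(dB) − SNR_out(dB) when the source is at T₀
NF = 56.6 − 54.3 = 2.3 dB

2.3 dB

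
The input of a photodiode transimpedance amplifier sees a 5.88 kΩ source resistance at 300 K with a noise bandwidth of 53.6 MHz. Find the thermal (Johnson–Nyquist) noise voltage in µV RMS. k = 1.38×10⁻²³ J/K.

V_n = √(4kTRB)
4kTRB = 4 × 1.38×10⁻²³ × 300 × 5.88×10³ × 5.36×10⁷ = 5.22×10⁻⁹ V²
V_n = √(5.22×10⁻⁹) = 7.22×10⁻⁵ V = 72.2 µV

72.2 µV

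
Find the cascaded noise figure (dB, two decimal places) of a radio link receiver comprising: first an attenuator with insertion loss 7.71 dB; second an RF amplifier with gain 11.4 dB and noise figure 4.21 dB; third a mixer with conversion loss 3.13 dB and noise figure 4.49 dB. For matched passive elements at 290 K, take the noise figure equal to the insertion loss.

Convert to linear (a loss of L dB is a gain of −L dB): F_i = 10^(NF_i/10), G_i = 10^(G_i,dB/10)
  Stage 1: F_1 = 10^(7.71/10) = 5.902, G_1 = 10^(−7.71/10) = 0.1694
  Stage 2: F_2 = 10^(4.21/10) = 2.636, G_2 = 10^(11.4/10) = 13.80
  Stage 3: F_3 = 10^(4.49/10) = 2.812, G_3 = 10^(−3.13/10) = 0.4864
Friis cascade:
  F = 5.902 + (2.636 − 1)/0.1694 + (2.812 − 1)/2.339 = 16.33
NF = 10 log₁₀(16.33) = 12.13 dB

12.13 dB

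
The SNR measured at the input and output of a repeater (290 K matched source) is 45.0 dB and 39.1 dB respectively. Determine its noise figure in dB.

5.9 dB

NF (dB) = SNR_in(dB) − SNR_out(dB) when the source is at T₀
NF = 45.0 − 39.1 = 5.9 dB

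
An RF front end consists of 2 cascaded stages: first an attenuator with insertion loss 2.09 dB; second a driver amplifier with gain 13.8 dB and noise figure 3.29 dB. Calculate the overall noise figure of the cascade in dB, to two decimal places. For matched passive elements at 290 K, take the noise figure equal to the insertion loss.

Convert to linear (a loss of L dB is a gain of −L dB): F_i = 10^(NF_i/10), G_i = 10^(G_i,dB/10)
  Stage 1: F_1 = 10^(2.09/10) = 1.618, G_1 = 10^(−2.09/10) = 0.6180
  Stage 2: F_2 = 10^(3.29/10) = 2.133, G_2 = 10^(13.8/10) = 23.99
Friis cascade:
  F = 1.618 + (2.133 − 1)/0.6180 = 3.451
NF = 10 log₁₀(3.451) = 5.38 dB

5.38 dB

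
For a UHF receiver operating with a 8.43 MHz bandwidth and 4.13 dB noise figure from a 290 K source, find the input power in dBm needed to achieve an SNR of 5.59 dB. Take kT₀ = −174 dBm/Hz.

−95.0 dBm

Sensitivity = −174 + 10 log₁₀(B) + NF + SNR_min
= −174 + 69.26 + 4.13 + 5.59
= −95.02 dBm → −95.0 dBm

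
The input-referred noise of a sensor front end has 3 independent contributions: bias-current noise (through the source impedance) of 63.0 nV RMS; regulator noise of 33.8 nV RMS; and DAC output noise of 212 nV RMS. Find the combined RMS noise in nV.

224 nV

Uncorrelated sources add in power (mean-square): V_tot = √(ΣV_i²)
V_tot = √[(6.30×10⁻⁸)² + (3.38×10⁻⁸)² + (2.12×10⁻⁷)²] = 2.24×10⁻⁷ V = 224 nV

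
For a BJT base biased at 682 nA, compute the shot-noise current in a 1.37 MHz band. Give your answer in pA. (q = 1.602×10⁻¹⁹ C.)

I_n = √(2qI·B)
2qI·B = 2 × 1.602×10⁻¹⁹ × 6.82×10⁻⁷ × 1.37×10⁶ = 2.99×10⁻¹⁹ A²
I_n = √(2.99×10⁻¹⁹) = 5.47×10⁻¹⁰ A = 547 pA

547 pA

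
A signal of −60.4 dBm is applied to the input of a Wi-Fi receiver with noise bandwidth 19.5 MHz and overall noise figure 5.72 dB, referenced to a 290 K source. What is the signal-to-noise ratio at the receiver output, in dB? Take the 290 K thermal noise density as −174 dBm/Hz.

Noise floor: N = −174 + 10 log₁₀(B) + NF
10 log₁₀(1.95×10⁷) = 72.9 dB
N = −174 + 72.9 + 5.72 = −95.38 dBm
SNR = P_sig − N = −60.4 − (−95.38) = 34.98 dB → 35.0 dB

35.0 dB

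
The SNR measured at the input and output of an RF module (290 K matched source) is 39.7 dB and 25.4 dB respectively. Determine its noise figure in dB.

NF (dB) = SNR_in(dB) − SNR_out(dB) when the source is at T₀
NF = 39.7 − 25.4 = 14.3 dB

14.3 dB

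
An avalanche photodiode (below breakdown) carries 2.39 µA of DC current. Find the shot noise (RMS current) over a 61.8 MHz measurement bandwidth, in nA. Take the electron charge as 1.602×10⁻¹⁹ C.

I_n = √(2qI·B)
2qI·B = 2 × 1.602×10⁻¹⁹ × 2.39×10⁻⁶ × 6.18×10⁷ = 4.73×10⁻¹⁷ A²
I_n = √(4.73×10⁻¹⁷) = 6.88×10⁻⁹ A = 6.88 nA

6.88 nA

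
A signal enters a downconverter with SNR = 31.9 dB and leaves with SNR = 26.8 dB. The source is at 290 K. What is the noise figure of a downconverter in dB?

NF (dB) = SNR_in(dB) − SNR_out(dB) when the source is at T₀
NF = 31.9 − 26.8 = 5.1 dB

5.1 dB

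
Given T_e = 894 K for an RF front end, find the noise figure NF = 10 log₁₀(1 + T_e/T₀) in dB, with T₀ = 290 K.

6.11 dB

F = 1 + T_e/T₀ = 1 + 894/290 = 4.08276
NF = 10 log₁₀(4.08276) = 6.11 dB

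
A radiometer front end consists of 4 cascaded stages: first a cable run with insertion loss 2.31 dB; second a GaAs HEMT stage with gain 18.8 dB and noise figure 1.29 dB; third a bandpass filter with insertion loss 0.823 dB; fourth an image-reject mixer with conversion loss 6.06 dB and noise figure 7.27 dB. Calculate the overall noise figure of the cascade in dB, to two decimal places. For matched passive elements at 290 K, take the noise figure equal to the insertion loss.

Convert to linear (a loss of L dB is a gain of −L dB): F_i = 10^(NF_i/10), G_i = 10^(G_i,dB/10)
  Stage 1: F_1 = 10^(2.31/10) = 1.702, G_1 = 10^(−2.31/10) = 0.5875
  Stage 2: F_2 = 10^(1.29/10) = 1.346, G_2 = 10^(18.8/10) = 75.86
  Stage 3: F_3 = 10^(0.823/10) = 1.209, G_3 = 10^(−0.823/10) = 0.8274
  Stage 4: F_4 = 10^(7.27/10) = 5.333, G_4 = 10^(−6.06/10) = 0.2477
Friis cascade:
  F = 1.702 + (1.346 − 1)/0.5875 + (1.209 − 1)/44.57 + (5.333 − 1)/36.87 = 2.413
NF = 10 log₁₀(2.413) = 3.83 dB

3.83 dB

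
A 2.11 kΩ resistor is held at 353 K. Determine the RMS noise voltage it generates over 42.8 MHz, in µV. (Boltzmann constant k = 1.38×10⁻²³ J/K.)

V_n = √(4kTRB)
4kTRB = 4 × 1.38×10⁻²³ × 353 × 2.11×10³ × 4.28×10⁷ = 1.76×10⁻⁹ V²
V_n = √(1.76×10⁻⁹) = 4.19×10⁻⁵ V = 41.9 µV

41.9 µV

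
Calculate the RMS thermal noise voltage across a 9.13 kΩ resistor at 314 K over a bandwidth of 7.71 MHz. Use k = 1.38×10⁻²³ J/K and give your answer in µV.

34.9 µV

V_n = √(4kTRB)
4kTRB = 4 × 1.38×10⁻²³ × 314 × 9.13×10³ × 7.71×10⁶ = 1.22×10⁻⁹ V²
V_n = √(1.22×10⁻⁹) = 3.49×10⁻⁵ V = 34.9 µV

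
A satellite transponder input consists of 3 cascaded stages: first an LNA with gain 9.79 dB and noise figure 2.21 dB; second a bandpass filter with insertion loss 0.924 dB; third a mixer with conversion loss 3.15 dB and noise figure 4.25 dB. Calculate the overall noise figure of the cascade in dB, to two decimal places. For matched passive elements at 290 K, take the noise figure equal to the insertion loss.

Convert to linear (a loss of L dB is a gain of −L dB): F_i = 10^(NF_i/10), G_i = 10^(G_i,dB/10)
  Stage 1: F_1 = 10^(2.21/10) = 1.663, G_1 = 10^(9.79/10) = 9.528
  Stage 2: F_2 = 10^(0.924/10) = 1.237, G_2 = 10^(−0.924/10) = 0.8084
  Stage 3: F_3 = 10^(4.25/10) = 2.661, G_3 = 10^(−3.15/10) = 0.4842
Friis cascade:
  F = 1.663 + (1.237 − 1)/9.528 + (2.661 − 1)/7.702 = 1.904
NF = 10 log₁₀(1.904) = 2.80 dB

2.80 dB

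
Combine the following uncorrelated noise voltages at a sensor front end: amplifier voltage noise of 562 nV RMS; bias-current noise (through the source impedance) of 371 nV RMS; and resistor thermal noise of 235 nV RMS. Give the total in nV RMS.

Uncorrelated sources add in power (mean-square): V_tot = √(ΣV_i²)
V_tot = √[(5.62×10⁻⁷)² + (3.71×10⁻⁷)² + (2.35×10⁻⁷)²] = 7.13×10⁻⁷ V = 713 nV

713 nV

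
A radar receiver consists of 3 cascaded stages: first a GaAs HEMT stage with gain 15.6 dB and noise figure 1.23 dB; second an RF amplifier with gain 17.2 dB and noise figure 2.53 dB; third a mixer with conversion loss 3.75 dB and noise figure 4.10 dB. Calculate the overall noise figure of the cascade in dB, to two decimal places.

1.30 dB

Convert to linear (a loss of L dB is a gain of −L dB): F_i = 10^(NF_i/10), G_i = 10^(G_i,dB/10)
  Stage 1: F_1 = 10^(1.23/10) = 1.327, G_1 = 10^(15.6/10) = 36.31
  Stage 2: F_2 = 10^(2.53/10) = 1.791, G_2 = 10^(17.2/10) = 52.48
  Stage 3: F_3 = 10^(4.10/10) = 2.570, G_3 = 10^(−3.75/10) = 0.4217
Friis cascade:
  F = 1.327 + (1.791 − 1)/36.31 + (2.570 − 1)/1905 = 1.350
NF = 10 log₁₀(1.350) = 1.30 dB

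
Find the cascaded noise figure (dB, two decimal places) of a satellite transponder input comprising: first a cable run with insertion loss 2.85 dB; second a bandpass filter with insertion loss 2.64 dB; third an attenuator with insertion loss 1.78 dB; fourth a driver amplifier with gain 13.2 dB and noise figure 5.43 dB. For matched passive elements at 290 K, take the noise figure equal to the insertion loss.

12.70 dB

Convert to linear (a loss of L dB is a gain of −L dB): F_i = 10^(NF_i/10), G_i = 10^(G_i,dB/10)
  Stage 1: F_1 = 10^(2.85/10) = 1.928, G_1 = 10^(−2.85/10) = 0.5188
  Stage 2: F_2 = 10^(2.64/10) = 1.837, G_2 = 10^(−2.64/10) = 0.5445
  Stage 3: F_3 = 10^(1.78/10) = 1.507, G_3 = 10^(−1.78/10) = 0.6637
  Stage 4: F_4 = 10^(5.43/10) = 3.491, G_4 = 10^(13.2/10) = 20.89
Friis cascade:
  F = 1.928 + (1.837 − 1)/0.5188 + (1.507 − 1)/0.2825 + (3.491 − 1)/0.1875 = 18.62
NF = 10 log₁₀(18.62) = 12.70 dB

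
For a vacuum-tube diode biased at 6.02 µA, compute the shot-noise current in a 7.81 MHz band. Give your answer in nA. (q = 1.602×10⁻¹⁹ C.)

3.88 nA

I_n = √(2qI·B)
2qI·B = 2 × 1.602×10⁻¹⁹ × 6.02×10⁻⁶ × 7.81×10⁶ = 1.51×10⁻¹⁷ A²
I_n = √(1.51×10⁻¹⁷) = 3.88×10⁻⁹ A = 3.88 nA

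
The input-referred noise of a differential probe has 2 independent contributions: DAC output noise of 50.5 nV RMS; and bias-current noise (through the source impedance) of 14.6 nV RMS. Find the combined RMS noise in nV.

52.6 nV

Uncorrelated sources add in power (mean-square): V_tot = √(ΣV_i²)
V_tot = √[(5.05×10⁻⁸)² + (1.46×10⁻⁸)²] = 5.26×10⁻⁸ V = 52.6 nV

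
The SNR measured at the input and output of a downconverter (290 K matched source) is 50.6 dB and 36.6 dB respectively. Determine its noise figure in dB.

NF (dB) = SNR_in(dB) − SNR_out(dB) when the source is at T₀
NF = 50.6 − 36.6 = 14.0 dB

14.0 dB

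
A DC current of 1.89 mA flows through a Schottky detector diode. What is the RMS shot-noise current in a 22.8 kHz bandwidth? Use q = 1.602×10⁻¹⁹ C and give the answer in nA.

3.72 nA

I_n = √(2qI·B)
2qI·B = 2 × 1.602×10⁻¹⁹ × 1.89×10⁻³ × 2.28×10⁴ = 1.38×10⁻¹⁷ A²
I_n = √(1.38×10⁻¹⁷) = 3.72×10⁻⁹ A = 3.72 nA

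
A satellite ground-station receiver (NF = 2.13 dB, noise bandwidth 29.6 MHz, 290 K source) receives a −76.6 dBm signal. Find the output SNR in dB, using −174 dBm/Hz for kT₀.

Noise floor: N = −174 + 10 log₁₀(B) + NF
10 log₁₀(2.96×10⁷) = 74.71 dB
N = −174 + 74.71 + 2.13 = −97.16 dBm
SNR = P_sig − N = −76.6 − (−97.16) = 20.56 dB → 20.6 dB

20.6 dB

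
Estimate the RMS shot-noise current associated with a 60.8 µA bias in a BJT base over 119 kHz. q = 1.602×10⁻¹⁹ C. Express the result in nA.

1.52 nA

I_n = √(2qI·B)
2qI·B = 2 × 1.602×10⁻¹⁹ × 6.08×10⁻⁵ × 1.19×10⁵ = 2.32×10⁻¹⁸ A²
I_n = √(2.32×10⁻¹⁸) = 1.52×10⁻⁹ A = 1.52 nA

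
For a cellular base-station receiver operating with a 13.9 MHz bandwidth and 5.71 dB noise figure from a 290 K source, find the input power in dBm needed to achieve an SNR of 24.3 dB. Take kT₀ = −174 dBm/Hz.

Sensitivity = −174 + 10 log₁₀(B) + NF + SNR_min
= −174 + 71.43 + 5.71 + 24.3
= −72.56 dBm → −72.6 dBm

−72.6 dBm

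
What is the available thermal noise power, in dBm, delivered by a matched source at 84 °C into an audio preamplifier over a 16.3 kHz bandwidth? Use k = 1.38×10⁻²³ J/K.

−131.0 dBm

T = 84 °C + 273.15 = 357.15 K
P_n = kTB = 1.38×10⁻²³ × 357.15 × 1.63×10⁴ = 8.03×10⁻¹⁷ W
In dBm: 10 log₁₀(8.03×10⁻¹⁷ / 10⁻³) = −131.0 dBm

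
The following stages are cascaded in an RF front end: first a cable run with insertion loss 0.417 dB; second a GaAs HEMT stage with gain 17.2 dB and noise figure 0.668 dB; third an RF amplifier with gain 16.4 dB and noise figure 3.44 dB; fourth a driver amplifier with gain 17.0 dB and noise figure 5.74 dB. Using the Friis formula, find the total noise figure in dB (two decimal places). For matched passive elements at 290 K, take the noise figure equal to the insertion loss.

1.17 dB

Convert to linear (a loss of L dB is a gain of −L dB): F_i = 10^(NF_i/10), G_i = 10^(G_i,dB/10)
  Stage 1: F_1 = 10^(0.417/10) = 1.101, G_1 = 10^(−0.417/10) = 0.9084
  Stage 2: F_2 = 10^(0.668/10) = 1.166, G_2 = 10^(17.2/10) = 52.48
  Stage 3: F_3 = 10^(3.44/10) = 2.208, G_3 = 10^(16.4/10) = 43.65
  Stage 4: F_4 = 10^(5.74/10) = 3.750, G_4 = 10^(17.0/10) = 50.12
Friis cascade:
  F = 1.101 + (1.166 − 1)/0.9084 + (2.208 − 1)/47.68 + (3.750 − 1)/2081 = 1.310
NF = 10 log₁₀(1.310) = 1.17 dB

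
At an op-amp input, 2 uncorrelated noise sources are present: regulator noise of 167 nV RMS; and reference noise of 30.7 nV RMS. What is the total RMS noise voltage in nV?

170 nV

Uncorrelated sources add in power (mean-square): V_tot = √(ΣV_i²)
V_tot = √[(1.67×10⁻⁷)² + (3.07×10⁻⁸)²] = 1.70×10⁻⁷ V = 170 nV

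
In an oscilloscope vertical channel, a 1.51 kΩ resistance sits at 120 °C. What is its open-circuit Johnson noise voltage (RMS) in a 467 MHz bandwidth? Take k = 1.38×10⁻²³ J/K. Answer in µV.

T = 120 °C + 273.15 = 393.15 K
V_n = √(4kTRB)
4kTRB = 4 × 1.38×10⁻²³ × 393.15 × 1.51×10³ × 4.67×10⁸ = 1.53×10⁻⁸ V²
V_n = √(1.53×10⁻⁸) = 1.24×10⁻⁴ V = 124 µV

124 µV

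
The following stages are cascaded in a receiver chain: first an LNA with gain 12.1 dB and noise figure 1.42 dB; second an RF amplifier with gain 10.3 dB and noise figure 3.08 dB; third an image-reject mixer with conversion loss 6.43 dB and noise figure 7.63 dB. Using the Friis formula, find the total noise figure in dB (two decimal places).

1.70 dB

Convert to linear (a loss of L dB is a gain of −L dB): F_i = 10^(NF_i/10), G_i = 10^(G_i,dB/10)
  Stage 1: F_1 = 10^(1.42/10) = 1.387, G_1 = 10^(12.1/10) = 16.22
  Stage 2: F_2 = 10^(3.08/10) = 2.032, G_2 = 10^(10.3/10) = 10.72
  Stage 3: F_3 = 10^(7.63/10) = 5.794, G_3 = 10^(−6.43/10) = 0.2275
Friis cascade:
  F = 1.387 + (2.032 − 1)/16.22 + (5.794 − 1)/173.8 = 1.478
NF = 10 log₁₀(1.478) = 1.70 dB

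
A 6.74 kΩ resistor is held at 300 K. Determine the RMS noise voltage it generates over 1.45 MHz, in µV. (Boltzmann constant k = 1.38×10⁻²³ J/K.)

12.7 µV

V_n = √(4kTRB)
4kTRB = 4 × 1.38×10⁻²³ × 300 × 6.74×10³ × 1.45×10⁶ = 1.62×10⁻¹⁰ V²
V_n = √(1.62×10⁻¹⁰) = 1.27×10⁻⁵ V = 12.7 µV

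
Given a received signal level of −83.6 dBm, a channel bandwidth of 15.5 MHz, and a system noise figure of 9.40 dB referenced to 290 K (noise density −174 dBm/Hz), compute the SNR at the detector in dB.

9.1 dB

Noise floor: N = −174 + 10 log₁₀(B) + NF
10 log₁₀(1.55×10⁷) = 71.9 dB
N = −174 + 71.9 + 9.40 = −92.70 dBm
SNR = P_sig − N = −83.6 − (−92.70) = 9.10 dB → 9.1 dB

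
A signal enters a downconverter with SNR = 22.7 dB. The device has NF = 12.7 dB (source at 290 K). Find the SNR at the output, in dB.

By definition F = SNR_in/SNR_out, so in dB: SNR_out = SNR_in − NF
SNR_out = 22.7 − 12.7 = 10.0 dB

10.0 dB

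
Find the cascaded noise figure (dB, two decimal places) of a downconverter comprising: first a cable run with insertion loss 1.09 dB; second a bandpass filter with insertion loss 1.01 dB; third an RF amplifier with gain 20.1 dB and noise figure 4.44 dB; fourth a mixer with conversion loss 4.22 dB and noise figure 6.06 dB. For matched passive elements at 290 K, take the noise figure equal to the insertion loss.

Convert to linear (a loss of L dB is a gain of −L dB): F_i = 10^(NF_i/10), G_i = 10^(G_i,dB/10)
  Stage 1: F_1 = 10^(1.09/10) = 1.285, G_1 = 10^(−1.09/10) = 0.7780
  Stage 2: F_2 = 10^(1.01/10) = 1.262, G_2 = 10^(−1.01/10) = 0.7925
  Stage 3: F_3 = 10^(4.44/10) = 2.780, G_3 = 10^(20.1/10) = 102.3
  Stage 4: F_4 = 10^(6.06/10) = 4.036, G_4 = 10^(−4.22/10) = 0.3784
Friis cascade:
  F = 1.285 + (1.262 − 1)/0.7780 + (2.780 − 1)/0.6166 + (4.036 − 1)/63.10 = 4.556
NF = 10 log₁₀(4.556) = 6.59 dB

6.59 dB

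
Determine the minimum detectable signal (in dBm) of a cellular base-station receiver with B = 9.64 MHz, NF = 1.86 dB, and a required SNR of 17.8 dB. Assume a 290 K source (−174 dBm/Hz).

−84.5 dBm

Sensitivity = −174 + 10 log₁₀(B) + NF + SNR_min
= −174 + 69.84 + 1.86 + 17.8
= −84.50 dBm → −84.5 dBm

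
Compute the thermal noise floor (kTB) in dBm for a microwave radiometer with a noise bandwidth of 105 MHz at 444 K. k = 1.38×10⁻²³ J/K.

P_n = kTB = 1.38×10⁻²³ × 444 × 1.05×10⁸ = 6.43×10⁻¹³ W
In dBm: 10 log₁₀(6.43×10⁻¹³ / 10⁻³) = −91.9 dBm

−91.9 dBm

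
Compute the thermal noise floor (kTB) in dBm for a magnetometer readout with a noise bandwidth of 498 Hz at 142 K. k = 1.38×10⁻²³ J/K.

−150.1 dBm

P_n = kTB = 1.38×10⁻²³ × 142 × 4.98×10² = 9.76×10⁻¹⁹ W
In dBm: 10 log₁₀(9.76×10⁻¹⁹ / 10⁻³) = −150.1 dBm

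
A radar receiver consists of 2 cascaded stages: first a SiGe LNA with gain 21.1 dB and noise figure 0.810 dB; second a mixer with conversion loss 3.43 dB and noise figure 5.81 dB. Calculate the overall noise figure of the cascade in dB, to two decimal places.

Convert to linear (a loss of L dB is a gain of −L dB): F_i = 10^(NF_i/10), G_i = 10^(G_i,dB/10)
  Stage 1: F_1 = 10^(0.810/10) = 1.205, G_1 = 10^(21.1/10) = 128.8
  Stage 2: F_2 = 10^(5.81/10) = 3.811, G_2 = 10^(−3.43/10) = 0.4539
Friis cascade:
  F = 1.205 + (3.811 − 1)/128.8 = 1.227
NF = 10 log₁₀(1.227) = 0.89 dB

0.89 dB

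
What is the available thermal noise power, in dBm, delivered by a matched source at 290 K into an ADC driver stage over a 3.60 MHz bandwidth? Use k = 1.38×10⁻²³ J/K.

−108.4 dBm

P_n = kTB = 1.38×10⁻²³ × 290 × 3.60×10⁶ = 1.44×10⁻¹⁴ W
In dBm: 10 log₁₀(1.44×10⁻¹⁴ / 10⁻³) = −108.4 dBm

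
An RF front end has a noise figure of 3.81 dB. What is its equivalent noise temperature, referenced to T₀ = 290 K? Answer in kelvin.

407 K

F = 10^(3.81/10) = 2.40436
T_e = (F − 1)·T₀ = (2.40436 − 1) × 290 = 407 K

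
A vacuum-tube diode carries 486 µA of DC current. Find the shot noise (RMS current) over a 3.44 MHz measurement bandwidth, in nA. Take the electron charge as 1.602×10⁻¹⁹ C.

23.1 nA

I_n = √(2qI·B)
2qI·B = 2 × 1.602×10⁻¹⁹ × 4.86×10⁻⁴ × 3.44×10⁶ = 5.36×10⁻¹⁶ A²
I_n = √(5.36×10⁻¹⁶) = 2.31×10⁻⁸ A = 23.1 nA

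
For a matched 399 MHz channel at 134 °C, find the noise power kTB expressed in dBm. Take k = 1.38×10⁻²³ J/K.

−86.5 dBm

T = 134 °C + 273.15 = 407.15 K
P_n = kTB = 1.38×10⁻²³ × 407.15 × 3.99×10⁸ = 2.24×10⁻¹² W
In dBm: 10 log₁₀(2.24×10⁻¹² / 10⁻³) = −86.5 dBm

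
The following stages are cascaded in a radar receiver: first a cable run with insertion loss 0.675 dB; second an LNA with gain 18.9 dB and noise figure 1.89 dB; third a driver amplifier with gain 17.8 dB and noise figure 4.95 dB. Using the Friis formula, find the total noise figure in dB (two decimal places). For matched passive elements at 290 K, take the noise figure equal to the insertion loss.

2.64 dB

Convert to linear (a loss of L dB is a gain of −L dB): F_i = 10^(NF_i/10), G_i = 10^(G_i,dB/10)
  Stage 1: F_1 = 10^(0.675/10) = 1.168, G_1 = 10^(−0.675/10) = 0.8561
  Stage 2: F_2 = 10^(1.89/10) = 1.545, G_2 = 10^(18.9/10) = 77.62
  Stage 3: F_3 = 10^(4.95/10) = 3.126, G_3 = 10^(17.8/10) = 60.26
Friis cascade:
  F = 1.168 + (1.545 − 1)/0.8561 + (3.126 − 1)/66.45 = 1.837
NF = 10 log₁₀(1.837) = 2.64 dB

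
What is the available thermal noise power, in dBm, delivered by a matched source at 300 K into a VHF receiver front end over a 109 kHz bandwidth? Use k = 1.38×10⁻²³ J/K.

P_n = kTB = 1.38×10⁻²³ × 300 × 1.09×10⁵ = 4.51×10⁻¹⁶ W
In dBm: 10 log₁₀(4.51×10⁻¹⁶ / 10⁻³) = −123.5 dBm

−123.5 dBm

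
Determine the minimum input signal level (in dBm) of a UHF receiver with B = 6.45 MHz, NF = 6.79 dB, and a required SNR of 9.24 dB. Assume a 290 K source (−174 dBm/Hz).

Sensitivity = −174 + 10 log₁₀(B) + NF + SNR_min
= −174 + 68.1 + 6.79 + 9.24
= −89.87 dBm → −89.9 dBm

−89.9 dBm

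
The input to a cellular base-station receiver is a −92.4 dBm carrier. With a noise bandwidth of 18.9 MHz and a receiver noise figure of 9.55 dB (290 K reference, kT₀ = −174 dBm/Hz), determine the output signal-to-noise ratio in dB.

−0.7 dB

Noise floor: N = −174 + 10 log₁₀(B) + NF
10 log₁₀(1.89×10⁷) = 72.76 dB
N = −174 + 72.76 + 9.55 = −91.69 dBm
SNR = P_sig − N = −92.4 − (−91.69) = −0.71 dB → −0.7 dB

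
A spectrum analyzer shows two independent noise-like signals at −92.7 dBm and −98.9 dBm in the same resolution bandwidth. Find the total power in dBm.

−91.8 dBm

Convert to linear, add, convert back:
P₁ = 5.37×10⁻¹³ W, P₂ = 1.29×10⁻¹³ W
P_tot = 6.66×10⁻¹³ W → 10 log₁₀(P_tot / 10⁻³) = −91.8 dBm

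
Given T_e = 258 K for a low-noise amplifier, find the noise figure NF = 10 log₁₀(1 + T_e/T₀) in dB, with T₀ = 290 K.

2.76 dB

F = 1 + T_e/T₀ = 1 + 258/290 = 1.88966
NF = 10 log₁₀(1.88966) = 2.76 dB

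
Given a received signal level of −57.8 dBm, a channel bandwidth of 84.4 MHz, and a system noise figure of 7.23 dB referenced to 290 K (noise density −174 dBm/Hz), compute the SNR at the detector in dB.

Noise floor: N = −174 + 10 log₁₀(B) + NF
10 log₁₀(8.44×10⁷) = 79.26 dB
N = −174 + 79.26 + 7.23 = −87.51 dBm
SNR = P_sig − N = −57.8 − (−87.51) = 29.71 dB → 29.7 dB

29.7 dB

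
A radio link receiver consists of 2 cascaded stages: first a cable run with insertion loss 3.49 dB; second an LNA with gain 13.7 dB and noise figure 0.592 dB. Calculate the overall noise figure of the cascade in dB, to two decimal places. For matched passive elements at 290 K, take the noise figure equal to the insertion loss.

4.08 dB

Convert to linear (a loss of L dB is a gain of −L dB): F_i = 10^(NF_i/10), G_i = 10^(G_i,dB/10)
  Stage 1: F_1 = 10^(3.49/10) = 2.234, G_1 = 10^(−3.49/10) = 0.4477
  Stage 2: F_2 = 10^(0.592/10) = 1.146, G_2 = 10^(13.7/10) = 23.44
Friis cascade:
  F = 2.234 + (1.146 − 1)/0.4477 = 2.560
NF = 10 log₁₀(2.560) = 4.08 dB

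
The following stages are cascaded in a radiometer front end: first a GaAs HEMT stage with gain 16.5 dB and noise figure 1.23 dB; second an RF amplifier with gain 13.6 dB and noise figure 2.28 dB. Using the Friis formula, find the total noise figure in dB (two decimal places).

1.28 dB

Convert to linear (a loss of L dB is a gain of −L dB): F_i = 10^(NF_i/10), G_i = 10^(G_i,dB/10)
  Stage 1: F_1 = 10^(1.23/10) = 1.327, G_1 = 10^(16.5/10) = 44.67
  Stage 2: F_2 = 10^(2.28/10) = 1.690, G_2 = 10^(13.6/10) = 22.91
Friis cascade:
  F = 1.327 + (1.690 − 1)/44.67 = 1.343
NF = 10 log₁₀(1.343) = 1.28 dB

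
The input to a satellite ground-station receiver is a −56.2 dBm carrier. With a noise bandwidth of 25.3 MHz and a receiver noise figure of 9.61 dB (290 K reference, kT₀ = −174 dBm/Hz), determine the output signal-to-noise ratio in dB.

Noise floor: N = −174 + 10 log₁₀(B) + NF
10 log₁₀(2.53×10⁷) = 74.03 dB
N = −174 + 74.03 + 9.61 = −90.36 dBm
SNR = P_sig − N = −56.2 − (−90.36) = 34.16 dB → 34.2 dB

34.2 dB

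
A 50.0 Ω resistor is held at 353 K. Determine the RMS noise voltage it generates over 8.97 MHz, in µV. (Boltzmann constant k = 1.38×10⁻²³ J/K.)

2.96 µV

V_n = √(4kTRB)
4kTRB = 4 × 1.38×10⁻²³ × 353 × 5.00×10¹ × 8.97×10⁶ = 8.74×10⁻¹² V²
V_n = √(8.74×10⁻¹²) = 2.96×10⁻⁶ V = 2.96 µV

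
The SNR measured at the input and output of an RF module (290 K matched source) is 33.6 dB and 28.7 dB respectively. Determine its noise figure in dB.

NF (dB) = SNR_in(dB) − SNR_out(dB) when the source is at T₀
NF = 33.6 − 28.7 = 4.9 dB

4.9 dB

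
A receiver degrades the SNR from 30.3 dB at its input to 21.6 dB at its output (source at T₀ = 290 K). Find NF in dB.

8.7 dB

NF (dB) = SNR_in(dB) − SNR_out(dB) when the source is at T₀
NF = 30.3 − 21.6 = 8.7 dB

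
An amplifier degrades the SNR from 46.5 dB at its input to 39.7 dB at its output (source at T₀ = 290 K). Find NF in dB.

NF (dB) = SNR_in(dB) − SNR_out(dB) when the source is at T₀
NF = 46.5 − 39.7 = 6.8 dB

6.8 dB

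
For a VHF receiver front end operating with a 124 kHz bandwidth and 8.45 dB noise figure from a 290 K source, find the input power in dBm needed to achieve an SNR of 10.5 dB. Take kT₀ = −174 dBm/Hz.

−104.1 dBm

Sensitivity = −174 + 10 log₁₀(B) + NF + SNR_min
= −174 + 50.93 + 8.45 + 10.5
= −104.12 dBm → −104.1 dBm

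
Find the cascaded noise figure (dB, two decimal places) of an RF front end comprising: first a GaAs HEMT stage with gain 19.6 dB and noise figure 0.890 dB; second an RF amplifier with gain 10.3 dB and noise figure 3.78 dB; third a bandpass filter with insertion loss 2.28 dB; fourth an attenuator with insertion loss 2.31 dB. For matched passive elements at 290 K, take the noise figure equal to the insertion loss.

0.95 dB

Convert to linear (a loss of L dB is a gain of −L dB): F_i = 10^(NF_i/10), G_i = 10^(G_i,dB/10)
  Stage 1: F_1 = 10^(0.890/10) = 1.227, G_1 = 10^(19.6/10) = 91.20
  Stage 2: F_2 = 10^(3.78/10) = 2.388, G_2 = 10^(10.3/10) = 10.72
  Stage 3: F_3 = 10^(2.28/10) = 1.690, G_3 = 10^(−2.28/10) = 0.5916
  Stage 4: F_4 = 10^(2.31/10) = 1.702, G_4 = 10^(−2.31/10) = 0.5875
Friis cascade:
  F = 1.227 + (2.388 − 1)/91.20 + (1.690 − 1)/977.2 + (1.702 − 1)/578.1 = 1.245
NF = 10 log₁₀(1.245) = 0.95 dB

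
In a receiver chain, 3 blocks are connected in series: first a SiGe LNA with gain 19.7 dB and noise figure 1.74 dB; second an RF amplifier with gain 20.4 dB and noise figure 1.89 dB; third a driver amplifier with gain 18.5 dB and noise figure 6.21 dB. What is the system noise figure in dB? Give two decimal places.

Convert to linear (a loss of L dB is a gain of −L dB): F_i = 10^(NF_i/10), G_i = 10^(G_i,dB/10)
  Stage 1: F_1 = 10^(1.74/10) = 1.493, G_1 = 10^(19.7/10) = 93.33
  Stage 2: F_2 = 10^(1.89/10) = 1.545, G_2 = 10^(20.4/10) = 109.6
  Stage 3: F_3 = 10^(6.21/10) = 4.178, G_3 = 10^(18.5/10) = 70.79
Friis cascade:
  F = 1.493 + (1.545 − 1)/93.33 + (4.178 − 1)/1.023×10⁴ = 1.499
NF = 10 log₁₀(1.499) = 1.76 dB

1.76 dB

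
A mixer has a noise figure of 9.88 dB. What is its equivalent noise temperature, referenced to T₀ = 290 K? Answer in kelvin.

2531 K

F = 10^(9.88/10) = 9.72747
T_e = (F − 1)·T₀ = (9.72747 − 1) × 290 = 2531 K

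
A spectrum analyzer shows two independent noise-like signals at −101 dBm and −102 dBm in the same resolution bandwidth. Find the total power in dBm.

Convert to linear, add, convert back:
P₁ = 7.94×10⁻¹⁴ W, P₂ = 6.31×10⁻¹⁴ W
P_tot = 1.43×10⁻¹³ W → 10 log₁₀(P_tot / 10⁻³) = −98.5 dBm

−98.5 dBm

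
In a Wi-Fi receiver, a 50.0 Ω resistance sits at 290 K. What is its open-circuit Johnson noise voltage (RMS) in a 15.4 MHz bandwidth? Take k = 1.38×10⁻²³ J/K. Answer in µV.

3.51 µV

V_n = √(4kTRB)
4kTRB = 4 × 1.38×10⁻²³ × 290 × 5.00×10¹ × 1.54×10⁷ = 1.23×10⁻¹¹ V²
V_n = √(1.23×10⁻¹¹) = 3.51×10⁻⁶ V = 3.51 µV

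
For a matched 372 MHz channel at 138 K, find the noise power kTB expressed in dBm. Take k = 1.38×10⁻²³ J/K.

P_n = kTB = 1.38×10⁻²³ × 138 × 3.72×10⁸ = 7.08×10⁻¹³ W
In dBm: 10 log₁₀(7.08×10⁻¹³ / 10⁻³) = −91.5 dBm

−91.5 dBm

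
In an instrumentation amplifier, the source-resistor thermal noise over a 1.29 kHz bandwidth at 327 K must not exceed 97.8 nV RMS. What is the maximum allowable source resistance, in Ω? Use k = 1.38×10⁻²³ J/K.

Johnson–Nyquist: V_n = √(4kTRB) ⇒ R = V_n² / (4kTB)
4kTB = 4 × 1.38×10⁻²³ × 327 × 1.29×10³ = 2.33×10⁻¹⁷
R = (9.78×10⁻⁸)² / 2.33×10⁻¹⁷ = 4.11×10² Ω = 411 Ω

411 Ω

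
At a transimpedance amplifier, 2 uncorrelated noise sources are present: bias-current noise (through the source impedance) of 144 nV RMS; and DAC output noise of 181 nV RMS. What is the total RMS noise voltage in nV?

231 nV

Uncorrelated sources add in power (mean-square): V_tot = √(ΣV_i²)
V_tot = √[(1.44×10⁻⁷)² + (1.81×10⁻⁷)²] = 2.31×10⁻⁷ V = 231 nV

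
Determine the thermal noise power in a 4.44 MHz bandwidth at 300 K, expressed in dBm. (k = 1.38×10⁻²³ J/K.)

P_n = kTB = 1.38×10⁻²³ × 300 × 4.44×10⁶ = 1.84×10⁻¹⁴ W
In dBm: 10 log₁₀(1.84×10⁻¹⁴ / 10⁻³) = −107.4 dBm

−107.4 dBm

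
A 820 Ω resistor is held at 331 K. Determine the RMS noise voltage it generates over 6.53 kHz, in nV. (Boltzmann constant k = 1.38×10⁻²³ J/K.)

313 nV

V_n = √(4kTRB)
4kTRB = 4 × 1.38×10⁻²³ × 331 × 8.20×10² × 6.53×10³ = 9.78×10⁻¹⁴ V²
V_n = √(9.78×10⁻¹⁴) = 3.13×10⁻⁷ V = 313 nV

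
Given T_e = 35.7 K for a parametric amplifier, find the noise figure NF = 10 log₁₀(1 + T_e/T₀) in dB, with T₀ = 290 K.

F = 1 + T_e/T₀ = 1 + 35.7/290 = 1.1231
NF = 10 log₁₀(1.1231) = 0.504 dB

0.504 dB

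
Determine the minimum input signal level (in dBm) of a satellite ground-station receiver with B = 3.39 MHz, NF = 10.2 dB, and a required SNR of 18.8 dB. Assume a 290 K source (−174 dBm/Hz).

−79.7 dBm

Sensitivity = −174 + 10 log₁₀(B) + NF + SNR_min
= −174 + 65.3 + 10.2 + 18.8
= −79.7 dBm → −79.7 dBm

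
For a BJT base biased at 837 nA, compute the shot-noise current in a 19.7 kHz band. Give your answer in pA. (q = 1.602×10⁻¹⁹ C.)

72.7 pA

I_n = √(2qI·B)
2qI·B = 2 × 1.602×10⁻¹⁹ × 8.37×10⁻⁷ × 1.97×10⁴ = 5.28×10⁻²¹ A²
I_n = √(5.28×10⁻²¹) = 7.27×10⁻¹¹ A = 72.7 pA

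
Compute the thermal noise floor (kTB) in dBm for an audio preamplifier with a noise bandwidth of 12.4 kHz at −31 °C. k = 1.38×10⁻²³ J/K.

−133.8 dBm

T = −31 °C + 273.15 = 242.15 K
P_n = kTB = 1.38×10⁻²³ × 242.15 × 1.24×10⁴ = 4.14×10⁻¹⁷ W
In dBm: 10 log₁₀(4.14×10⁻¹⁷ / 10⁻³) = −133.8 dBm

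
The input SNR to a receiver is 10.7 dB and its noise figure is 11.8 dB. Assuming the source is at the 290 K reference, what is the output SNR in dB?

By definition F = SNR_in/SNR_out, so in dB: SNR_out = SNR_in − NF
SNR_out = 10.7 − 11.8 = −1.1 dB

−1.1 dB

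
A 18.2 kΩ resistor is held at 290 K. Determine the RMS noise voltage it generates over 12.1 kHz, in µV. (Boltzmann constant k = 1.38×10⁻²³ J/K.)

V_n = √(4kTRB)
4kTRB = 4 × 1.38×10⁻²³ × 290 × 1.82×10⁴ × 1.21×10⁴ = 3.53×10⁻¹² V²
V_n = √(3.53×10⁻¹²) = 1.88×10⁻⁶ V = 1.88 µV

1.88 µV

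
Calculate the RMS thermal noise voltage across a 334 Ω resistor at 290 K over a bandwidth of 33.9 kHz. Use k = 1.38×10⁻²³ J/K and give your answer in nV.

426 nV

V_n = √(4kTRB)
4kTRB = 4 × 1.38×10⁻²³ × 290 × 3.34×10² × 3.39×10⁴ = 1.81×10⁻¹³ V²
V_n = √(1.81×10⁻¹³) = 4.26×10⁻⁷ V = 426 nV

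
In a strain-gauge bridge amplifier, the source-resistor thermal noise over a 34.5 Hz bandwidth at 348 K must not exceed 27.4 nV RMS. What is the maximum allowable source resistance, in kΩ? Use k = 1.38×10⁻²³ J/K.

1.13 kΩ

Johnson–Nyquist: V_n = √(4kTRB) ⇒ R = V_n² / (4kTB)
4kTB = 4 × 1.38×10⁻²³ × 348 × 3.45×10¹ = 6.63×10⁻¹⁹
R = (2.74×10⁻⁸)² / 6.63×10⁻¹⁹ = 1.13×10³ Ω = 1.13 kΩ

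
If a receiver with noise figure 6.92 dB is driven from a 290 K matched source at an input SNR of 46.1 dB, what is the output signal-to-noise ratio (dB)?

39.18 dB

By definition F = SNR_in/SNR_out, so in dB: SNR_out = SNR_in − NF
SNR_out = 46.1 − 6.92 = 39.18 dB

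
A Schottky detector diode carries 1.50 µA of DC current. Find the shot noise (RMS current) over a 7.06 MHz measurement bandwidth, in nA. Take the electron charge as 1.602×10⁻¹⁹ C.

1.84 nA

I_n = √(2qI·B)
2qI·B = 2 × 1.602×10⁻¹⁹ × 1.50×10⁻⁶ × 7.06×10⁶ = 3.39×10⁻¹⁸ A²
I_n = √(3.39×10⁻¹⁸) = 1.84×10⁻⁹ A = 1.84 nA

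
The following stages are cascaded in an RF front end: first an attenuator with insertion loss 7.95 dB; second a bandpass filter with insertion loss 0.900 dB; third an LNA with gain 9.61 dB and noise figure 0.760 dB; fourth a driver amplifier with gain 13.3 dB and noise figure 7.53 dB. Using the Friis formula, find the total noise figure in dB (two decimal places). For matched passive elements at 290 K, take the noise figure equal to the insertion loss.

Convert to linear (a loss of L dB is a gain of −L dB): F_i = 10^(NF_i/10), G_i = 10^(G_i,dB/10)
  Stage 1: F_1 = 10^(7.95/10) = 6.237, G_1 = 10^(−7.95/10) = 0.1603
  Stage 2: F_2 = 10^(0.900/10) = 1.230, G_2 = 10^(−0.900/10) = 0.8128
  Stage 3: F_3 = 10^(0.760/10) = 1.191, G_3 = 10^(9.61/10) = 9.141
  Stage 4: F_4 = 10^(7.53/10) = 5.662, G_4 = 10^(13.3/10) = 21.38
Friis cascade:
  F = 6.237 + (1.230 − 1)/0.1603 + (1.191 − 1)/0.1303 + (5.662 − 1)/1.191 = 13.06
NF = 10 log₁₀(13.06) = 11.16 dB

11.16 dB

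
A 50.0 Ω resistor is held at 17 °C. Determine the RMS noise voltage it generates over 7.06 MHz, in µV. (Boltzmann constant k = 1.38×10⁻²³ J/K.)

2.38 µV

T = 17 °C + 273.15 = 290.15 K
V_n = √(4kTRB)
4kTRB = 4 × 1.38×10⁻²³ × 290.15 × 5.00×10¹ × 7.06×10⁶ = 5.65×10⁻¹² V²
V_n = √(5.65×10⁻¹²) = 2.38×10⁻⁶ V = 2.38 µV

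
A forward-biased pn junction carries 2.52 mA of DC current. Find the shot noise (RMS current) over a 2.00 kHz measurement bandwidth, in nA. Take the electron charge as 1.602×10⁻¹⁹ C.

I_n = √(2qI·B)
2qI·B = 2 × 1.602×10⁻¹⁹ × 2.52×10⁻³ × 2.00×10³ = 1.61×10⁻¹⁸ A²
I_n = √(1.61×10⁻¹⁸) = 1.27×10⁻⁹ A = 1.27 nA

1.27 nA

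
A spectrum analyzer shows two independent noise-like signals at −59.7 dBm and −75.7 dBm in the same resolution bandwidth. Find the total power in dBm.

−59.6 dBm

Convert to linear, add, convert back:
P₁ = 1.07×10⁻⁹ W, P₂ = 2.69×10⁻¹¹ W
P_tot = 1.10×10⁻⁹ W → 10 log₁₀(P_tot / 10⁻³) = −59.6 dBm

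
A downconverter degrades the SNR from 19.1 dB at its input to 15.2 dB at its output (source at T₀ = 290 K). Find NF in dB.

NF (dB) = SNR_in(dB) − SNR_out(dB) when the source is at T₀
NF = 19.1 − 15.2 = 3.9 dB

3.9 dB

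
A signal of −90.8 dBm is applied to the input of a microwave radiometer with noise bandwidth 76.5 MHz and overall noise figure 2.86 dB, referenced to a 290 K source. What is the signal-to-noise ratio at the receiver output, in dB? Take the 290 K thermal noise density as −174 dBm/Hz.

Noise floor: N = −174 + 10 log₁₀(B) + NF
10 log₁₀(7.65×10⁷) = 78.84 dB
N = −174 + 78.84 + 2.86 = −92.30 dBm
SNR = P_sig − N = −90.8 − (−92.30) = 1.50 dB → 1.5 dB

1.5 dB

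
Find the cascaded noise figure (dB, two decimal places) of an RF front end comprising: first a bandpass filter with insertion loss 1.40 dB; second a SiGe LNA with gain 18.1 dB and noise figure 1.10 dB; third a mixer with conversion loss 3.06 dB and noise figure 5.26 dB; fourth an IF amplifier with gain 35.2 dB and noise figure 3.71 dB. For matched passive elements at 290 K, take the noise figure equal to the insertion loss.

Convert to linear (a loss of L dB is a gain of −L dB): F_i = 10^(NF_i/10), G_i = 10^(G_i,dB/10)
  Stage 1: F_1 = 10^(1.40/10) = 1.380, G_1 = 10^(−1.40/10) = 0.7244
  Stage 2: F_2 = 10^(1.10/10) = 1.288, G_2 = 10^(18.1/10) = 64.57
  Stage 3: F_3 = 10^(5.26/10) = 3.357, G_3 = 10^(−3.06/10) = 0.4943
  Stage 4: F_4 = 10^(3.71/10) = 2.350, G_4 = 10^(35.2/10) = 3311
Friis cascade:
  F = 1.380 + (1.288 − 1)/0.7244 + (3.357 − 1)/46.77 + (2.350 − 1)/23.12 = 1.887
NF = 10 log₁₀(1.887) = 2.76 dB

2.76 dB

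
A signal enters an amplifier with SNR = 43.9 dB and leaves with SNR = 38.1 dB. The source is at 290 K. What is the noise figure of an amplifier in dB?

5.8 dB

NF (dB) = SNR_in(dB) − SNR_out(dB) when the source is at T₀
NF = 43.9 − 38.1 = 5.8 dB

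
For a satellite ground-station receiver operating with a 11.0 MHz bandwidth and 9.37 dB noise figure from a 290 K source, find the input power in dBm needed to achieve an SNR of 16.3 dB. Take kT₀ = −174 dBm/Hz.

Sensitivity = −174 + 10 log₁₀(B) + NF + SNR_min
= −174 + 70.41 + 9.37 + 16.3
= −77.92 dBm → −77.9 dBm

−77.9 dBm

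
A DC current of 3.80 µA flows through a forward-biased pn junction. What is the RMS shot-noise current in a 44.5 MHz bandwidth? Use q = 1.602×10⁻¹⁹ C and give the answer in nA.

I_n = √(2qI·B)
2qI·B = 2 × 1.602×10⁻¹⁹ × 3.80×10⁻⁶ × 4.45×10⁷ = 5.42×10⁻¹⁷ A²
I_n = √(5.42×10⁻¹⁷) = 7.36×10⁻⁹ A = 7.36 nA

7.36 nA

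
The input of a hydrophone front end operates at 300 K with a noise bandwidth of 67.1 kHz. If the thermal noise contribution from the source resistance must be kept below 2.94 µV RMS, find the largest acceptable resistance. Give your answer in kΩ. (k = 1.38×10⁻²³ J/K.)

7.78 kΩ

Johnson–Nyquist: V_n = √(4kTRB) ⇒ R = V_n² / (4kTB)
4kTB = 4 × 1.38×10⁻²³ × 300 × 6.71×10⁴ = 1.11×10⁻¹⁵
R = (2.94×10⁻⁶)² / 1.11×10⁻¹⁵ = 7.78×10³ Ω = 7.78 kΩ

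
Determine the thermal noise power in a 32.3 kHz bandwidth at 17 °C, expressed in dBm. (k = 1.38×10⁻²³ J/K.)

T = 17 °C + 273.15 = 290.15 K
P_n = kTB = 1.38×10⁻²³ × 290.15 × 3.23×10⁴ = 1.29×10⁻¹⁶ W
In dBm: 10 log₁₀(1.29×10⁻¹⁶ / 10⁻³) = −128.9 dBm

−128.9 dBm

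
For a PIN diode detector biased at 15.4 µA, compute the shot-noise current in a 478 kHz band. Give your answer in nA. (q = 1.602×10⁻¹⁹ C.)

I_n = √(2qI·B)
2qI·B = 2 × 1.602×10⁻¹⁹ × 1.54×10⁻⁵ × 4.78×10⁵ = 2.36×10⁻¹⁸ A²
I_n = √(2.36×10⁻¹⁸) = 1.54×10⁻⁹ A = 1.54 nA

1.54 nA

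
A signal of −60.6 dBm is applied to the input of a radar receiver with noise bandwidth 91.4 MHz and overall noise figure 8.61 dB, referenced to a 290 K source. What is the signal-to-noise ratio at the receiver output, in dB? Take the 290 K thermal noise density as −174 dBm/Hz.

25.2 dB

Noise floor: N = −174 + 10 log₁₀(B) + NF
10 log₁₀(9.14×10⁷) = 79.61 dB
N = −174 + 79.61 + 8.61 = −85.78 dBm
SNR = P_sig − N = −60.6 − (−85.78) = 25.18 dB → 25.2 dB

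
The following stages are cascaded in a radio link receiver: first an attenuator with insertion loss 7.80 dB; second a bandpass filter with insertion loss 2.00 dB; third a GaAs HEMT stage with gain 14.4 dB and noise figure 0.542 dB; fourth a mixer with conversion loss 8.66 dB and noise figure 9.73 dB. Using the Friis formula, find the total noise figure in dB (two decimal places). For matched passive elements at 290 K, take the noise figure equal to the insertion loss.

11.38 dB

Convert to linear (a loss of L dB is a gain of −L dB): F_i = 10^(NF_i/10), G_i = 10^(G_i,dB/10)
  Stage 1: F_1 = 10^(7.80/10) = 6.026, G_1 = 10^(−7.80/10) = 0.1660
  Stage 2: F_2 = 10^(2.00/10) = 1.585, G_2 = 10^(−2.00/10) = 0.6310
  Stage 3: F_3 = 10^(0.542/10) = 1.133, G_3 = 10^(14.4/10) = 27.54
  Stage 4: F_4 = 10^(9.73/10) = 9.397, G_4 = 10^(−8.66/10) = 0.1361
Friis cascade:
  F = 6.026 + (1.585 − 1)/0.1660 + (1.133 − 1)/0.1047 + (9.397 − 1)/2.884 = 13.73
NF = 10 log₁₀(13.73) = 11.38 dB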